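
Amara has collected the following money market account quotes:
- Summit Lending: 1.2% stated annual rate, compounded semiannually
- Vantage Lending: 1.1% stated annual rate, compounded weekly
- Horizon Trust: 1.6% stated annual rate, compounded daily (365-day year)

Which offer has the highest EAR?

Summit Lending: (1 + 0.012/2)^2 − 1 = 1.204%
Vantage Lending: (1 + 0.011/52)^52 − 1 = 1.106%
Horizon Trust: (1 + 0.016/365)^365 − 1 = 1.613%
The highest effective annual rate is Horizon Trust at 1.613%.

Horizon Trust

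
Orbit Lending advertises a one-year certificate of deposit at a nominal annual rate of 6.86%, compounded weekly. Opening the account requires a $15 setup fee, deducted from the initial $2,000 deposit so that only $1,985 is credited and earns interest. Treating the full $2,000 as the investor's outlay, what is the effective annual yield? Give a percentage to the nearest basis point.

6.29%

Value after one year: 1,985 × (1 + 0.0686/52)^52 = 1,985 × 1.070959 = $2,125.85.
Effective yield on the $2,000 outlay: 2,125.85 / 2,000 − 1 = 0.062927 = 6.29%.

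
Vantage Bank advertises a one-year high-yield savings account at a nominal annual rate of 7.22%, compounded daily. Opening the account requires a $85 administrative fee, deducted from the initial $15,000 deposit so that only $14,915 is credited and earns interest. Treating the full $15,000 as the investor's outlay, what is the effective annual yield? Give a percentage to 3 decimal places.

Value after one year: 14,915 × (1 + 0.0722/365)^365 = 14,915 × 1.074863 = $16,031.58.
Effective yield on the $15,000 outlay: 16,031.58 / 15,000 − 1 = 0.068772 = 6.877%.

6.877%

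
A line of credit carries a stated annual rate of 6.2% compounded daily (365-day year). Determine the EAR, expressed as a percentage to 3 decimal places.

EAR = (1 + 0.062/365)^365 − 1.
= 1.063957 − 1 = 6.396%.

6.396%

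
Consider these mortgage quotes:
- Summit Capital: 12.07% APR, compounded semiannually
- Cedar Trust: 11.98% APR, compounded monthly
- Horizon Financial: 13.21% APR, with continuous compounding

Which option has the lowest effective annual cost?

Summit Capital: (1 + 0.1207/2)^2 − 1 = 12.434%
Cedar Trust: (1 + 0.1198/12)^12 − 1 = 12.660%
Horizon Financial: e^0.1321 − 1 = 14.122%
The lowest effective annual rate is Summit Capital at 12.434%.

Summit Capital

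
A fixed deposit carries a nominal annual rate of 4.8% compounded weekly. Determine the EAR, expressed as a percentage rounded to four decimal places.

EAR = (1 + 0.048/52)^52 − 1.
= 1.049147 − 1 = 4.9147%.

4.9147%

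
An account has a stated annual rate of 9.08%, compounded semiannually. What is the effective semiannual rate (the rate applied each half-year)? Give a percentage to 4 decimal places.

With a nominal annual rate compounded semiannually, the periodic rate is the nominal rate divided by 2.
i = 0.0908 / 2 = 0.0454000 = 4.5400%.

4.5400%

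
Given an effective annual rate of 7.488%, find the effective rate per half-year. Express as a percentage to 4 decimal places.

3.6764%

The per-half-year rate i satisfies (1 + i)^2 = 1 + 0.07488.
i = 1.07488^(1/2) − 1 = 0.0367642 = 3.6764%.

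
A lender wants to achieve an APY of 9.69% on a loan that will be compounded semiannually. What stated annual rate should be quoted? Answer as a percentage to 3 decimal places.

(1 + r/2)^2 − 1 = 0.0969, so 1 + r/2 = 1.0969^(1/2).
r/2 = 0.047330, so r = 0.094660 = 9.466%.

9.466%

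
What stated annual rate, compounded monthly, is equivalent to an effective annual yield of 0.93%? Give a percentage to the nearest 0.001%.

(1 + r/12)^12 − 1 = 0.0093, so 1 + r/12 = 1.0093^(1/12).
r/12 = 0.000772, so r = 0.009261 = 0.926%.

0.926%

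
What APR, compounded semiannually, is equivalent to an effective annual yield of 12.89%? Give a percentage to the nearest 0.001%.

(1 + r/2)^2 − 1 = 0.1289, so 1 + r/2 = 1.1289^(1/2).
r/2 = 0.062497, so r = 0.124994 = 12.499%.

12.499%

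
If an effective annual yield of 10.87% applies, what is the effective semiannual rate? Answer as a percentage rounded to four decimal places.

5.2948%

The per-half-year rate i satisfies (1 + i)^2 = 1 + 0.1087.
i = 1.1087^(1/2) − 1 = 0.0529482 = 5.2948%.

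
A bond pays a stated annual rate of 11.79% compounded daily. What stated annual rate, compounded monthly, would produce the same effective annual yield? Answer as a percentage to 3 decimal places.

11.846%

EAR = (1 + 0.1179/365)^365 − 1 = 0.125110.
Solve (1 + r/12)^12 = 1.125110: r/12 = 1.125110^(1/12) − 1 = 0.009872, so r = 0.118462 = 11.846%.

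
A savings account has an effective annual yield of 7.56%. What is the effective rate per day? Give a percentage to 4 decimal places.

0.0200%

The per-day rate i satisfies (1 + i)^365 = 1 + 0.0756.
i = 1.0756^(1/365) − 1 = 0.0001997 = 0.0200%.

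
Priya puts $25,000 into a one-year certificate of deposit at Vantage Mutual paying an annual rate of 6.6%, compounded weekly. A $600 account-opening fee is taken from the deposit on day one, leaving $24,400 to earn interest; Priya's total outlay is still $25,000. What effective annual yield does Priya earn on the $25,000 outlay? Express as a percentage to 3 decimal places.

4.255%

Value after one year: 24,400 × (1 + 0.066/52)^52 = 24,400 × 1.068182 = $26,063.64.
Effective yield on the $25,000 outlay: 26,063.64 / 25,000 − 1 = 0.042546 = 4.255%.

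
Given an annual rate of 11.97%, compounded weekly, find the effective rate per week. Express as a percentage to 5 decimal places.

With a nominal annual rate compounded weekly, the periodic rate is the nominal rate divided by 52.
i = 0.1197 / 52 = 0.0023019 = 0.23019%.

0.23019%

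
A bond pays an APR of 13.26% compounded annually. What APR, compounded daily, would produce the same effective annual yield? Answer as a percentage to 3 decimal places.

Compounded annually, EAR = nominal = 0.132600.
Solve (1 + r/365)^365 = 1.132600: r/365 = 1.132600^(1/365) − 1 = 0.000341, so r = 0.124537 = 12.454%.

12.454%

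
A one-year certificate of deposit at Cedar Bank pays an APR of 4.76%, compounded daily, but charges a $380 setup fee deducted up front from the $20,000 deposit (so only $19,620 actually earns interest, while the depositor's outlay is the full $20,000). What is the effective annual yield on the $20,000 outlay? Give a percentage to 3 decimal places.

2.882%

Value after one year: 19,620 × (1 + 0.0476/365)^365 = 19,620 × 1.048748 = $20,576.43.
Effective yield on the $20,000 outlay: 20,576.43 / 20,000 − 1 = 0.028822 = 2.882%.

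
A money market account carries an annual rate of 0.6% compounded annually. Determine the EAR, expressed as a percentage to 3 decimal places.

0.600%

Annual compounding means the effective rate equals the nominal rate: 0.600%.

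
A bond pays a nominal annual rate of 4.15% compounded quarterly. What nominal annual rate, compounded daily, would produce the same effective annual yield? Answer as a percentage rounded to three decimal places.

EAR = (1 + 0.0415/4)^4 − 1 = 0.042150.
Solve (1 + r/365)^365 = 1.042150: r/365 = 1.042150^(1/365) − 1 = 0.000113, so r = 0.041289 = 4.129%.

4.129%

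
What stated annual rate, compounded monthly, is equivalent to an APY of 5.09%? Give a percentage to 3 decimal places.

(1 + r/12)^12 − 1 = 0.0509, so 1 + r/12 = 1.0509^(1/12).
r/12 = 0.004146, so r = 0.049750 = 4.975%.

4.975%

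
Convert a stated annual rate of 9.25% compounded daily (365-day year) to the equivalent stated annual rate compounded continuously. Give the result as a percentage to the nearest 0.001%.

EAR = (1 + 0.0925/365)^365 − 1 = 0.096900.
Equivalent continuous rate: r = ln(1 + 0.096900) = 0.092488 = 9.249%.

9.249%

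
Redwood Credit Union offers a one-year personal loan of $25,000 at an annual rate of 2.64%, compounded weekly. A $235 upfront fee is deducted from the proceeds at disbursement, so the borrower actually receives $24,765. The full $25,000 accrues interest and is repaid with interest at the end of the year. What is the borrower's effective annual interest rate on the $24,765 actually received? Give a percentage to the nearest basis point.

Amount owed after one year: 25,000 × (1 + 0.0264/52)^52 = 25,000 × 1.026745 = $25,668.62.
Effective rate on net proceeds: 25,668.62 / 24,765 − 1 = 0.036488 = 3.65%.

3.65%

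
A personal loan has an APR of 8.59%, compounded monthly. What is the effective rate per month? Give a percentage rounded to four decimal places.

With a nominal annual rate compounded monthly, the periodic rate is the nominal rate divided by 12.
i = 0.0859 / 12 = 0.0071583 = 0.7158%.

0.7158%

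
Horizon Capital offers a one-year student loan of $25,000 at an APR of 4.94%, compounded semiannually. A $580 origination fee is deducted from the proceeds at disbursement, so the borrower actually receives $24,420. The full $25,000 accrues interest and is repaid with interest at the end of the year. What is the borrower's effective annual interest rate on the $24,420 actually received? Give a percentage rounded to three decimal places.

7.495%

Amount owed after one year: 25,000 × (1 + 0.0494/2)^2 = 25,000 × 1.050010 = $26,250.25.
Effective rate on net proceeds: 26,250.25 / 24,420 − 1 = 0.074949 = 7.495%.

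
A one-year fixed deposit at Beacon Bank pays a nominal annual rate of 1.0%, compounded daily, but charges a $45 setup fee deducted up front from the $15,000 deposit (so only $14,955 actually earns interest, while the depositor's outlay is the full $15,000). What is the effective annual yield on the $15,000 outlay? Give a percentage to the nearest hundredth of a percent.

0.70%

Value after one year: 14,955 × (1 + 0.010/365)^365 = 14,955 × 1.010050 = $15,105.30.
Effective yield on the $15,000 outlay: 15,105.30 / 15,000 − 1 = 0.007020 = 0.70%.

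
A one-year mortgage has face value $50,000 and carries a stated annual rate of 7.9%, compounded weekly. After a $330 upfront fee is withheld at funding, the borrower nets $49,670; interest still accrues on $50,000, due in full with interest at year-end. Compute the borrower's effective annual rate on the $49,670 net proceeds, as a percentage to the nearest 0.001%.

Amount owed after one year: 50,000 × (1 + 0.079/52)^52 = 50,000 × 1.082139 = $54,106.97.
Effective rate on net proceeds: 54,106.97 / 49,670 − 1 = 0.089329 = 8.933%.

8.933%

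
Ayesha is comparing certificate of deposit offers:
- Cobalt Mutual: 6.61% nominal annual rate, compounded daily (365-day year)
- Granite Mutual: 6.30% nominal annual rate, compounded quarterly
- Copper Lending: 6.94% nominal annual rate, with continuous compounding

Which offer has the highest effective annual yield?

Copper Lending

Cobalt Mutual: (1 + 0.0661/365)^365 − 1 = 6.833%
Granite Mutual: (1 + 0.0630/4)^4 − 1 = 6.450%
Copper Lending: e^0.0694 − 1 = 7.186%
The highest effective annual rate is Copper Lending at 7.186%.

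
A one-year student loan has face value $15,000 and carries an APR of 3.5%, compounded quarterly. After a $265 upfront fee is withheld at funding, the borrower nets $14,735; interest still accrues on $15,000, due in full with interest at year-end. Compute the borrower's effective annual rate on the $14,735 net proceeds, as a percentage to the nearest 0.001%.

5.408%

Amount owed after one year: 15,000 × (1 + 0.035/4)^4 = 15,000 × 1.035462 = $15,531.93.
Effective rate on net proceeds: 15,531.93 / 14,735 − 1 = 0.054084 = 5.408%.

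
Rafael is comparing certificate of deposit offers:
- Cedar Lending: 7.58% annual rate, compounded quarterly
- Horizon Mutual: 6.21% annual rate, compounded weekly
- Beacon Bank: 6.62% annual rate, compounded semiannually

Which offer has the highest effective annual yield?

Cedar Lending

Cedar Lending: (1 + 0.0758/4)^4 − 1 = 7.798%
Horizon Mutual: (1 + 0.0621/52)^52 − 1 = 6.403%
Beacon Bank: (1 + 0.0662/2)^2 − 1 = 6.730%
The highest effective annual rate is Cedar Lending at 7.798%.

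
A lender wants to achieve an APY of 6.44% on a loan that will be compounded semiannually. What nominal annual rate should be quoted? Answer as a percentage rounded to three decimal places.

(1 + r/2)^2 − 1 = 0.0644, so 1 + r/2 = 1.0644^(1/2).
r/2 = 0.031698, so r = 0.063395 = 6.340%.

6.340%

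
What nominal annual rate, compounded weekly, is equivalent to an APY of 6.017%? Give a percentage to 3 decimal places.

(1 + r/52)^52 − 1 = 0.06017, so 1 + r/52 = 1.06017^(1/52).
r/52 = 0.001124, so r = 0.058462 = 5.846%.

5.846%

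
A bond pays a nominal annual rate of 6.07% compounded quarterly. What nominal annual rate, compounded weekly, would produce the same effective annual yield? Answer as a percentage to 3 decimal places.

6.028%

EAR = (1 + 0.0607/4)^4 − 1 = 0.062096.
Solve (1 + r/52)^52 = 1.062096: r/52 = 1.062096^(1/52) − 1 = 0.001159, so r = 0.060279 = 6.028%.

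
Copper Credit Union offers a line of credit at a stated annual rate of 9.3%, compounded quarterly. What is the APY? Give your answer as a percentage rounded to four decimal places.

9.6294%

EAR = (1 + 0.093/4)^4 − 1.
= (1 + 0.023250)^4 − 1 = 1.096294 − 1 = 9.6294%.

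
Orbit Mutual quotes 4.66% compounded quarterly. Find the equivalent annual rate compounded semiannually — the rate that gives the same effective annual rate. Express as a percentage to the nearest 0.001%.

EAR = (1 + 0.0466/4)^4 − 1 = 0.047421.
Solve (1 + r/2)^2 = 1.047421: r/2 = 1.047421^(1/2) − 1 = 0.023436, so r = 0.046871 = 4.687%.

4.687%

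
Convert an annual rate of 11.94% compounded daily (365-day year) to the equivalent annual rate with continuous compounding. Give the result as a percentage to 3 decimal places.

EAR = (1 + 0.1194/365)^365 − 1 = 0.126799.
Equivalent continuous rate: r = ln(1 + 0.126799) = 0.119380 = 11.938%.

11.938%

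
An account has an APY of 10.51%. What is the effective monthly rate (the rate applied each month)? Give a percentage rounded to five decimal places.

The per-month rate i satisfies (1 + i)^12 = 1 + 0.1051.
i = 1.1051^(1/12) − 1 = 0.0083628 = 0.83628%.

0.83628%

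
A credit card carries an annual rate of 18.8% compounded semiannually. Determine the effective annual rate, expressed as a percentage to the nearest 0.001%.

EAR = (1 + 0.188/2)^2 − 1.
= (1 + 0.094000)^2 − 1 = 1.196836 − 1 = 19.684%.

19.684%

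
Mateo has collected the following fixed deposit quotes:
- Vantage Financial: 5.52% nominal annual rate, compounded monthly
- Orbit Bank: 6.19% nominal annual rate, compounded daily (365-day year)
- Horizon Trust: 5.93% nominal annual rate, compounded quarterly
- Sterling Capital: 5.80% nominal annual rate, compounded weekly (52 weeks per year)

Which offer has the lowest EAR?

Vantage Financial: (1 + 0.0552/12)^12 − 1 = 5.662%
Orbit Bank: (1 + 0.0619/365)^365 − 1 = 6.385%
Horizon Trust: (1 + 0.0593/4)^4 − 1 = 6.063%
Sterling Capital: (1 + 0.0580/52)^52 − 1 = 5.968%
The lowest effective annual rate is Vantage Financial at 5.662%.

Vantage Financial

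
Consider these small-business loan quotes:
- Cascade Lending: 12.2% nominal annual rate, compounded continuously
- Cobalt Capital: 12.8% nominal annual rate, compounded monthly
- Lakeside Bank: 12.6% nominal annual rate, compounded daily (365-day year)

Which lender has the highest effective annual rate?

Cascade Lending: e^0.122 − 1 = 12.975%
Cobalt Capital: (1 + 0.128/12)^12 − 1 = 13.578%
Lakeside Bank: (1 + 0.126/365)^365 − 1 = 13.426%
The highest effective annual rate is Cobalt Capital at 13.578%.

Cobalt Capital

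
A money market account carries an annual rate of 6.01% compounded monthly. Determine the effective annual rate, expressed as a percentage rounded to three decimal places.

6.178%

EAR = (1 + 0.0601/12)^12 − 1.
= 1.061783 − 1 = 6.178%.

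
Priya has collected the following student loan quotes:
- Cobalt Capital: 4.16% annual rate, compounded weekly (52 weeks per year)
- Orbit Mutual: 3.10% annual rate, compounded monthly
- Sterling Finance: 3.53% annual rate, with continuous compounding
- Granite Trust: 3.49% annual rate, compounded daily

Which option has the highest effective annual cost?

Cobalt Capital

Cobalt Capital: (1 + 0.0416/52)^52 − 1 = 4.246%
Orbit Mutual: (1 + 0.0310/12)^12 − 1 = 3.144%
Sterling Finance: e^0.0353 − 1 = 3.593%
Granite Trust: (1 + 0.0349/365)^365 − 1 = 3.551%
The highest effective annual rate is Cobalt Capital at 4.246%.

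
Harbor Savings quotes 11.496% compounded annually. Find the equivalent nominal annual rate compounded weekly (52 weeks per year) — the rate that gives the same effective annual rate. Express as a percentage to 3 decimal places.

Compounded annually, EAR = nominal = 0.114960.
Solve (1 + r/52)^52 = 1.114960: r/52 = 1.114960^(1/52) − 1 = 0.002095, so r = 0.108932 = 10.893%.

10.893%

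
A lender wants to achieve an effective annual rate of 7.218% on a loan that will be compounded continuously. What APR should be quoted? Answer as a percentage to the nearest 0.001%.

Continuous: nominal r satisfies e^r − 1 = 0.07218.
r = ln(1 + 0.07218) = ln(1.07218) = 0.069694 = 6.969%.

6.969%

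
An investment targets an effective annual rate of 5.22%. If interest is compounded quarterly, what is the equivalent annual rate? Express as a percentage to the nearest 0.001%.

(1 + r/4)^4 − 1 = 0.0522, so 1 + r/4 = 1.0522^(1/4).
r/4 = 0.012802, so r = 0.051208 = 5.121%.

5.121%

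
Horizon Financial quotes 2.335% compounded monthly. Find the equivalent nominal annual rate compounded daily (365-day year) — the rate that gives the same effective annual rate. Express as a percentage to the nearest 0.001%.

EAR = (1 + 0.02335/12)^12 − 1 = 0.023602.
Solve (1 + r/365)^365 = 1.023602: r/365 = 1.023602^(1/365) − 1 = 0.000064, so r = 0.023328 = 2.333%.

2.333%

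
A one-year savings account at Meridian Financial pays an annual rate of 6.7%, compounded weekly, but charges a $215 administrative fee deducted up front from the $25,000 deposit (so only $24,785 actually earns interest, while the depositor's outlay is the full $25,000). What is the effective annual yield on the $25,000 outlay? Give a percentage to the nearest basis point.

Value after one year: 24,785 × (1 + 0.067/52)^52 = 24,785 × 1.069249 = $26,501.35.
Effective yield on the $25,000 outlay: 26,501.35 / 25,000 − 1 = 0.060054 = 6.01%.

6.01%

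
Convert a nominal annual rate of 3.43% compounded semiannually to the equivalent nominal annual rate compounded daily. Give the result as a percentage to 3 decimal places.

3.401%

EAR = (1 + 0.0343/2)^2 − 1 = 0.034594.
Solve (1 + r/365)^365 = 1.034594: r/365 = 1.034594^(1/365) − 1 = 0.000093, so r = 0.034011 = 3.401%.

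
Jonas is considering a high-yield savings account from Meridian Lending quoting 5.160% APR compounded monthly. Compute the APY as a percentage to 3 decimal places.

5.284%

EAR = (1 + 0.05160/12)^12 − 1.
= 1.052838 − 1 = 5.284%.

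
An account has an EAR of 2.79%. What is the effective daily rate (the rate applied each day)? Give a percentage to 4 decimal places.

The per-day rate i satisfies (1 + i)^365 = 1 + 0.0279.
i = 1.0279^(1/365) − 1 = 0.0000754 = 0.0075%.

0.0075%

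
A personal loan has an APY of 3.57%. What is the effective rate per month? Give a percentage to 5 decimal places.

The per-month rate i satisfies (1 + i)^12 = 1 + 0.0357.
i = 1.0357^(1/12) − 1 = 0.0029274 = 0.29274%.

0.29274%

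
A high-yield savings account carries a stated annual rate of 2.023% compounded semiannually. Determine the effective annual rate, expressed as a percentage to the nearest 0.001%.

EAR = (1 + 0.02023/2)^2 − 1.
= (1 + 0.010115)^2 − 1 = 1.020332 − 1 = 2.033%.

2.033%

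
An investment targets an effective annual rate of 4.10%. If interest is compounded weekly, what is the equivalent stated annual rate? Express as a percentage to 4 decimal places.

(1 + r/52)^52 − 1 = 0.0410, so 1 + r/52 = 1.0410^(1/52).
r/52 = 0.000773, so r = 0.040197 = 4.0197%.

4.0197%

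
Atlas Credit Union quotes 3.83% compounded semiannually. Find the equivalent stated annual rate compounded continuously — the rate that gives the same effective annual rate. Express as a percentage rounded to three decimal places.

EAR = (1 + 0.0383/2)^2 − 1 = 0.038667.
Equivalent continuous rate: r = ln(1 + 0.038667) = 0.037938 = 3.794%.

3.794%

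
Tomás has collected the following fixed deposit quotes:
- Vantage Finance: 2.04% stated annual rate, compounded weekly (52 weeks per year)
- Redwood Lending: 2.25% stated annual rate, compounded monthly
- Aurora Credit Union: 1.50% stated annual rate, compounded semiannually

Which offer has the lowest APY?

Vantage Finance: (1 + 0.0204/52)^52 − 1 = 2.061%
Redwood Lending: (1 + 0.0225/12)^12 − 1 = 2.273%
Aurora Credit Union: (1 + 0.0150/2)^2 − 1 = 1.506%
The lowest effective annual rate is Aurora Credit Union at 1.506%.

Aurora Credit Union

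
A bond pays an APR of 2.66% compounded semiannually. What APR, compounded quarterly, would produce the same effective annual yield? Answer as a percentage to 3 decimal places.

EAR = (1 + 0.0266/2)^2 − 1 = 0.026777.
Solve (1 + r/4)^4 = 1.026777: r/4 = 1.026777^(1/4) − 1 = 0.006628, so r = 0.026512 = 2.651%.

2.651%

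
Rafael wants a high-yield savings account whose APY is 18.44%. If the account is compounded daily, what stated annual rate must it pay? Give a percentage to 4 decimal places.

16.9276%

(1 + r/365)^365 − 1 = 0.1844, so 1 + r/365 = 1.1844^(1/365).
r/365 = 0.000464, so r = 0.169276 = 16.9276%.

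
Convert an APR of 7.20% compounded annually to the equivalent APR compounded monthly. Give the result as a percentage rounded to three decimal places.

6.973%

Compounded annually, EAR = nominal = 0.072000.
Solve (1 + r/12)^12 = 1.072000: r/12 = 1.072000^(1/12) − 1 = 0.005811, so r = 0.069728 = 6.973%.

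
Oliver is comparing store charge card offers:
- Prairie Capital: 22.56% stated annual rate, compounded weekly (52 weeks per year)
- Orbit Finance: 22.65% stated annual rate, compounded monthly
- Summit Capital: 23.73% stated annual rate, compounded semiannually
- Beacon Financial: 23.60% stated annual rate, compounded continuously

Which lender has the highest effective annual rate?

Beacon Financial

Prairie Capital: (1 + 0.2256/52)^52 − 1 = 25.246%
Orbit Finance: (1 + 0.2265/12)^12 − 1 = 25.156%
Summit Capital: (1 + 0.2373/2)^2 − 1 = 25.138%
Beacon Financial: e^0.2360 − 1 = 26.617%
The highest effective annual rate is Beacon Financial at 26.617%.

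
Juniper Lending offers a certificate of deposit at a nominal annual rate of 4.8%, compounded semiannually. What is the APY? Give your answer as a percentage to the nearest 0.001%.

4.858%

EAR = (1 + 0.048/2)^2 − 1.
= 1.048576 − 1 = 4.858%.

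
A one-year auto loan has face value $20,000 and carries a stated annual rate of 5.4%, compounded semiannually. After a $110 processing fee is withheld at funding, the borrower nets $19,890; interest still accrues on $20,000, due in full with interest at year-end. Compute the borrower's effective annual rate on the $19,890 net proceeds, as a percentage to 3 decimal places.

Amount owed after one year: 20,000 × (1 + 0.054/2)^2 = 20,000 × 1.054729 = $21,094.58.
Effective rate on net proceeds: 21,094.58 / 19,890 − 1 = 0.060562 = 6.056%.

6.056%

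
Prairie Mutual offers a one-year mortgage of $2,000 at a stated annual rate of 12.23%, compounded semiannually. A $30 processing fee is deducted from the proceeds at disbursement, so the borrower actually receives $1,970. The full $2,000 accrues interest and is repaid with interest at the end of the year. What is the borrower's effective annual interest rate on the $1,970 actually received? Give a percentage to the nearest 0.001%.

14.319%

Amount owed after one year: 2,000 × (1 + 0.1223/2)^2 = 2,000 × 1.126039 = $2,252.08.
Effective rate on net proceeds: 2,252.08 / 1,970 − 1 = 0.143187 = 14.319%.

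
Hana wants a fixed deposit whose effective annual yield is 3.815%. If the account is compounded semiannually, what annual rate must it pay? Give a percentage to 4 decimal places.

(1 + r/2)^2 − 1 = 0.03815, so 1 + r/2 = 1.03815^(1/2).
r/2 = 0.018896, so r = 0.037793 = 3.7793%.

3.7793%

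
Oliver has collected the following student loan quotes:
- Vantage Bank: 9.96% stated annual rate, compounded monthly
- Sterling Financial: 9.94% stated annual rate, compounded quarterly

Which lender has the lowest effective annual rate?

Vantage Bank: (1 + 0.0996/12)^12 − 1 = 10.427%
Sterling Financial: (1 + 0.0994/4)^4 − 1 = 10.317%
The lowest effective annual rate is Sterling Financial at 10.317%.

Sterling Financial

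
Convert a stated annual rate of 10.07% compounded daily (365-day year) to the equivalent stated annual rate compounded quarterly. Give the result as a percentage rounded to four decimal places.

EAR = (1 + 0.1007/365)^365 − 1 = 0.105929.
Solve (1 + r/4)^4 = 1.105929: r/4 = 1.105929^(1/4) − 1 = 0.025491, so r = 0.101964 = 10.1964%.

10.1964%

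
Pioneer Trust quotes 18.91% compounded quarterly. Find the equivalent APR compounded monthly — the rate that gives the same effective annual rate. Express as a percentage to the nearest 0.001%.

EAR = (1 + 0.1891/4)^4 − 1 = 0.202937.
Solve (1 + r/12)^12 = 1.202937: r/12 = 1.202937^(1/12) − 1 = 0.015516, so r = 0.186196 = 18.620%.

18.620%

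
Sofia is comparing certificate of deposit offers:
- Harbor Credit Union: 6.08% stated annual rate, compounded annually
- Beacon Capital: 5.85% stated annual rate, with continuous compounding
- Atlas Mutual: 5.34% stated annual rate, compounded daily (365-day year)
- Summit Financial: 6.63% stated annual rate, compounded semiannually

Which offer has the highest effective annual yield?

Summit Financial

Harbor Credit Union: compounded annually, EAR = 6.080%
Beacon Capital: e^0.0585 − 1 = 6.024%
Atlas Mutual: (1 + 0.0534/365)^365 − 1 = 5.485%
Summit Financial: (1 + 0.0663/2)^2 − 1 = 6.740%
The highest effective annual rate is Summit Financial at 6.740%.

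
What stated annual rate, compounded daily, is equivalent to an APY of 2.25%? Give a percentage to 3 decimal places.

(1 + r/365)^365 − 1 = 0.0225, so 1 + r/365 = 1.0225^(1/365).
r/365 = 0.000061, so r = 0.022251 = 2.225%.

2.225%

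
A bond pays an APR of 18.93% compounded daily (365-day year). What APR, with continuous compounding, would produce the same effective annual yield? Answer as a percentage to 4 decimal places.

EAR = (1 + 0.1893/365)^365 − 1 = 0.208344.
Equivalent continuous rate: r = ln(1 + 0.208344) = 0.189251 = 18.9251%.

18.9251%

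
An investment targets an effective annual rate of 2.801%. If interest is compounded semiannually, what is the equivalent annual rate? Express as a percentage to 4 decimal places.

2.7817%

(1 + r/2)^2 − 1 = 0.02801, so 1 + r/2 = 1.02801^(1/2).
r/2 = 0.013908, so r = 0.027817 = 2.7817%.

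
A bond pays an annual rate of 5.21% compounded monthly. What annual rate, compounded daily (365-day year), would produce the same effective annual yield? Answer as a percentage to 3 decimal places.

5.199%

EAR = (1 + 0.0521/12)^12 − 1 = 0.053362.
Solve (1 + r/365)^365 = 1.053362: r/365 = 1.053362^(1/365) − 1 = 0.000142, so r = 0.051991 = 5.199%.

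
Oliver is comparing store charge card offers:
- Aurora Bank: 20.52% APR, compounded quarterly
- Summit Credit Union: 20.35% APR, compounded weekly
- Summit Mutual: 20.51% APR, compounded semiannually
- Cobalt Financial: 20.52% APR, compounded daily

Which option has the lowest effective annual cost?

Aurora Bank: (1 + 0.2052/4)^4 − 1 = 22.154%
Summit Credit Union: (1 + 0.2035/52)^52 − 1 = 22.520%
Summit Mutual: (1 + 0.2051/2)^2 − 1 = 21.562%
Cobalt Financial: (1 + 0.2052/365)^365 − 1 = 22.770%
The lowest effective annual rate is Summit Mutual at 21.562%.

Summit Mutual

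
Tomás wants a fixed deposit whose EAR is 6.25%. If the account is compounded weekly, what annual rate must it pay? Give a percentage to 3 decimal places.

6.066%

(1 + r/52)^52 − 1 = 0.0625, so 1 + r/52 = 1.0625^(1/52).
r/52 = 0.001167, so r = 0.060660 = 6.066%.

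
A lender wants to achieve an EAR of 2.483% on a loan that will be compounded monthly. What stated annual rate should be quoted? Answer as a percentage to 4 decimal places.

2.4552%

(1 + r/12)^12 − 1 = 0.02483, so 1 + r/12 = 1.02483^(1/12).
r/12 = 0.002046, so r = 0.024552 = 2.4552%.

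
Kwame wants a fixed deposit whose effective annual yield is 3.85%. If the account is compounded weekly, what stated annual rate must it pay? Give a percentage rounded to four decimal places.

(1 + r/52)^52 − 1 = 0.0385, so 1 + r/52 = 1.0385^(1/52).
r/52 = 0.000727, so r = 0.037791 = 3.7791%.

3.7791%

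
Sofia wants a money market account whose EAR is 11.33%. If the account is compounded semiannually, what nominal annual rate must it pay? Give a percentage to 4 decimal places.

(1 + r/2)^2 − 1 = 0.1133, so 1 + r/2 = 1.1133^(1/2).
r/2 = 0.055130, so r = 0.110261 = 11.0261%.

11.0261%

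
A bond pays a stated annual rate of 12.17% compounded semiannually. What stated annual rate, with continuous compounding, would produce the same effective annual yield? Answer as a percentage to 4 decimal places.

EAR = (1 + 0.1217/2)^2 − 1 = 0.125403.
Equivalent continuous rate: r = ln(1 + 0.125403) = 0.118141 = 11.8141%.

11.8141%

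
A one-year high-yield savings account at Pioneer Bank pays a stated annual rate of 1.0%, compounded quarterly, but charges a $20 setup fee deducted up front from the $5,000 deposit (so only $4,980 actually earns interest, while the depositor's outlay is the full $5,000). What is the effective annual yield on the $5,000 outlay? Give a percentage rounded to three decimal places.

Value after one year: 4,980 × (1 + 0.010/4)^4 = 4,980 × 1.010038 = $5,029.99.
Effective yield on the $5,000 outlay: 5,029.99 / 5,000 − 1 = 0.005997 = 0.600%.

0.600%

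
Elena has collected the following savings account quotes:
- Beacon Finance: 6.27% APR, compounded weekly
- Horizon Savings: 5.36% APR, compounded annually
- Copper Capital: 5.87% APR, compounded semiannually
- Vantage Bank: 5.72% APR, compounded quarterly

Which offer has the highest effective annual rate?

Beacon Finance

Beacon Finance: (1 + 0.0627/52)^52 − 1 = 6.467%
Horizon Savings: compounded annually, EAR = 5.360%
Copper Capital: (1 + 0.0587/2)^2 − 1 = 5.956%
Vantage Bank: (1 + 0.0572/4)^4 − 1 = 5.844%
The highest effective annual rate is Beacon Finance at 6.467%.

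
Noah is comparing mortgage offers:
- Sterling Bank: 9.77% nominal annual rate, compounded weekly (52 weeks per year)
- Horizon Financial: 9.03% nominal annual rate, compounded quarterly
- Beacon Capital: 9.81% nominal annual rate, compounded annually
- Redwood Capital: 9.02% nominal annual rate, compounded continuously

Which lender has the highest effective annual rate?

Sterling Bank: (1 + 0.0977/52)^52 − 1 = 10.253%
Horizon Financial: (1 + 0.0903/4)^4 − 1 = 9.340%
Beacon Capital: compounded annually, EAR = 9.810%
Redwood Capital: e^0.0902 − 1 = 9.439%
The highest effective annual rate is Sterling Bank at 10.253%.

Sterling Bank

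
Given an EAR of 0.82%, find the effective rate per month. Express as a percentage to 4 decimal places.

0.0681%

The per-month rate i satisfies (1 + i)^12 = 1 + 0.0082.
i = 1.0082^(1/12) − 1 = 0.0006808 = 0.0681%.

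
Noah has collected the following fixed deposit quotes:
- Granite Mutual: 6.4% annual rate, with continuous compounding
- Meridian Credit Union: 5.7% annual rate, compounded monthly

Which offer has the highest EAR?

Granite Mutual

Granite Mutual: e^0.064 − 1 = 6.609%
Meridian Credit Union: (1 + 0.057/12)^12 − 1 = 5.851%
The highest effective annual rate is Granite Mutual at 6.609%.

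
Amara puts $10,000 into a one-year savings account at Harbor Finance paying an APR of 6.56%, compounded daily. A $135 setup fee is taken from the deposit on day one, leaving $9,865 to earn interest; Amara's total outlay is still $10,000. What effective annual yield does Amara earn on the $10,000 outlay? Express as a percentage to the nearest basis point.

5.34%

Value after one year: 9,865 × (1 + 0.0656/365)^365 = 9,865 × 1.067793 = $10,533.78.
Effective yield on the $10,000 outlay: 10,533.78 / 10,000 − 1 = 0.053378 = 5.34%.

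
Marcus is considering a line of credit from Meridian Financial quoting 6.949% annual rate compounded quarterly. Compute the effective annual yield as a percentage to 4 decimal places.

EAR = (1 + 0.06949/4)^4 − 1.
= (1 + 0.017372)^4 − 1 = 1.071322 − 1 = 7.1322%.

7.1322%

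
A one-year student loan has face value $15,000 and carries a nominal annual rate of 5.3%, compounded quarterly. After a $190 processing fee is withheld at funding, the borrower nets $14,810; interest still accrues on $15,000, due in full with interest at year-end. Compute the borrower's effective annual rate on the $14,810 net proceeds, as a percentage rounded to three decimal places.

Amount owed after one year: 15,000 × (1 + 0.053/4)^4 = 15,000 × 1.054063 = $15,810.94.
Effective rate on net proceeds: 15,810.94 / 14,810 − 1 = 0.067585 = 6.759%.

6.759%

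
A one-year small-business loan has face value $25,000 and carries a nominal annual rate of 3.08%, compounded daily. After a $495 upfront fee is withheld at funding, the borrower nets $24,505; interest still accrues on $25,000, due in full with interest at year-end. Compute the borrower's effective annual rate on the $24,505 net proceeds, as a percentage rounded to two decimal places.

5.21%

Amount owed after one year: 25,000 × (1 + 0.0308/365)^365 = 25,000 × 1.031278 = $25,781.95.
Effective rate on net proceeds: 25,781.95 / 24,505 − 1 = 0.052110 = 5.21%.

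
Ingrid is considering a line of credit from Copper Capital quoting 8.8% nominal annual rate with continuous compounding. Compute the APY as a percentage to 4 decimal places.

With continuous compounding, EAR = e^0.088 − 1.
e^0.088 = 1.091988, so EAR = 0.091988 = 9.1988%.

9.1988%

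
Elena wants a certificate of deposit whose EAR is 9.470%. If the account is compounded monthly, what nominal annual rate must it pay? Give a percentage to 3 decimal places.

9.082%

(1 + r/12)^12 − 1 = 0.09470, so 1 + r/12 = 1.09470^(1/12).
r/12 = 0.007569, so r = 0.090822 = 9.082%.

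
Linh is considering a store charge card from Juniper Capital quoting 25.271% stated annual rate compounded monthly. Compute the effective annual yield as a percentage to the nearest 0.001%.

EAR = (1 + 0.25271/12)^12 − 1.
= 1.284136 − 1 = 28.414%.

28.414%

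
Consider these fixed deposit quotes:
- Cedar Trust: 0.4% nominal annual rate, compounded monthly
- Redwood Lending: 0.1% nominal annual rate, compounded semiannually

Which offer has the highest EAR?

Cedar Trust: (1 + 0.004/12)^12 − 1 = 0.401%
Redwood Lending: (1 + 0.001/2)^2 − 1 = 0.100%
The highest effective annual rate is Cedar Trust at 0.401%.

Cedar Trust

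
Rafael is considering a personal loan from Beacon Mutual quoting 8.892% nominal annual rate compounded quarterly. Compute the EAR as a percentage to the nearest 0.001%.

9.193%

EAR = (1 + 0.08892/4)^4 − 1.
= (1 + 0.022230)^4 − 1 = 1.091929 − 1 = 9.193%.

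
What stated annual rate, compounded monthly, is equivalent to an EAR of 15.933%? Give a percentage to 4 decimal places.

14.8757%

(1 + r/12)^12 − 1 = 0.15933, so 1 + r/12 = 1.15933^(1/12).
r/12 = 0.012396, so r = 0.148757 = 14.8757%.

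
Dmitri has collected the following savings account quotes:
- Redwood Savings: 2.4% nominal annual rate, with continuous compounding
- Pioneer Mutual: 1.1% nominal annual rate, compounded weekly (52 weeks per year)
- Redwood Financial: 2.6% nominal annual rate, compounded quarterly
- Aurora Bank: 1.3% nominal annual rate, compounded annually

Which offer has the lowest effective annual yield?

Pioneer Mutual

Redwood Savings: e^0.024 − 1 = 2.429%
Pioneer Mutual: (1 + 0.011/52)^52 − 1 = 1.106%
Redwood Financial: (1 + 0.026/4)^4 − 1 = 2.625%
Aurora Bank: compounded annually, EAR = 1.300%
The lowest effective annual rate is Pioneer Mutual at 1.106%.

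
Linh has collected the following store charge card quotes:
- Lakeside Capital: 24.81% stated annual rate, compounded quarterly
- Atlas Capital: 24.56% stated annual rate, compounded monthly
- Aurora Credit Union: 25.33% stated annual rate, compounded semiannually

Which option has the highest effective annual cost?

Lakeside Capital: (1 + 0.2481/4)^4 − 1 = 27.215%
Atlas Capital: (1 + 0.2456/12)^12 − 1 = 27.522%
Aurora Credit Union: (1 + 0.2533/2)^2 − 1 = 26.934%
The highest effective annual rate is Atlas Capital at 27.522%.

Atlas Capital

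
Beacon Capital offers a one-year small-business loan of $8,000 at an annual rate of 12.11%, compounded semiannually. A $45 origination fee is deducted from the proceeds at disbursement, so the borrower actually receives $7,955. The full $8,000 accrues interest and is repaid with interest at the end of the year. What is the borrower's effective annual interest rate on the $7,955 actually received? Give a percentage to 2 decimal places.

Amount owed after one year: 8,000 × (1 + 0.1211/2)^2 = 8,000 × 1.124766 = $8,998.13.
Effective rate on net proceeds: 8,998.13 / 7,955 − 1 = 0.131129 = 13.11%.

13.11%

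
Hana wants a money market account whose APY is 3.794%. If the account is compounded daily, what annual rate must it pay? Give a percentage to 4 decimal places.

(1 + r/365)^365 − 1 = 0.03794, so 1 + r/365 = 1.03794^(1/365).
r/365 = 0.000102, so r = 0.037240 = 3.7240%.

3.7240%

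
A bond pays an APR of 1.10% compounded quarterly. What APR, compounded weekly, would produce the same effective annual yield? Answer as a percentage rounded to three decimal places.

1.099%

EAR = (1 + 0.0110/4)^4 − 1 = 0.011045.
Solve (1 + r/52)^52 = 1.011045: r/52 = 1.011045^(1/52) − 1 = 0.000211, so r = 0.010986 = 1.099%.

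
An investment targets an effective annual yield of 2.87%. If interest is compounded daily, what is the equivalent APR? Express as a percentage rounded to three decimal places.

2.830%

(1 + r/365)^365 − 1 = 0.0287, so 1 + r/365 = 1.0287^(1/365).
r/365 = 0.000078, so r = 0.028297 = 2.830%.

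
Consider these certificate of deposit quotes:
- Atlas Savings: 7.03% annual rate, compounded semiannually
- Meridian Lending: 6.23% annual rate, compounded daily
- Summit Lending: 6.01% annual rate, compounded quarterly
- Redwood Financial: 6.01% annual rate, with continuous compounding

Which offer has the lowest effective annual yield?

Summit Lending

Atlas Savings: (1 + 0.0703/2)^2 − 1 = 7.154%
Meridian Lending: (1 + 0.0623/365)^365 − 1 = 6.428%
Summit Lending: (1 + 0.0601/4)^4 − 1 = 6.147%
Redwood Financial: e^0.0601 − 1 = 6.194%
The lowest effective annual rate is Summit Lending at 6.147%.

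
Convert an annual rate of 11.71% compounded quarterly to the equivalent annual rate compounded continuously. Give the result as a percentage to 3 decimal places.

EAR = (1 + 0.1171/4)^4 − 1 = 0.122343.
Equivalent continuous rate: r = ln(1 + 0.122343) = 0.115419 = 11.542%.

11.542%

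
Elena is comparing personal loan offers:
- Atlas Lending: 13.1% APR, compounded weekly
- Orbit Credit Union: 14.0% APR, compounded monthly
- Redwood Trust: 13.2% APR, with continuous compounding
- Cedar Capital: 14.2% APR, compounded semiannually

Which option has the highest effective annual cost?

Orbit Credit Union

Atlas Lending: (1 + 0.131/52)^52 − 1 = 13.978%
Orbit Credit Union: (1 + 0.140/12)^12 − 1 = 14.934%
Redwood Trust: e^0.132 − 1 = 14.111%
Cedar Capital: (1 + 0.142/2)^2 − 1 = 14.704%
The highest effective annual rate is Orbit Credit Union at 14.934%.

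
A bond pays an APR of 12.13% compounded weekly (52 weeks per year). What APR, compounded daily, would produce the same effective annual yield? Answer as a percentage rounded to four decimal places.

EAR = (1 + 0.1213/52)^52 − 1 = 0.128804.
Solve (1 + r/365)^365 = 1.128804: r/365 = 1.128804^(1/365) − 1 = 0.000332, so r = 0.121179 = 12.1179%.

12.1179%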